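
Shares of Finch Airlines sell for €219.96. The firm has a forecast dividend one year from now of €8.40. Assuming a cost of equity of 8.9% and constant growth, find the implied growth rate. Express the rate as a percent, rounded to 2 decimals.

5.08%

From P₀ = D₁/(r − g), the implied growth is g = r − D₁/P₀.
g = 0.089 − 8.40/219.96 = 0.089 − 0.03819 = 0.05081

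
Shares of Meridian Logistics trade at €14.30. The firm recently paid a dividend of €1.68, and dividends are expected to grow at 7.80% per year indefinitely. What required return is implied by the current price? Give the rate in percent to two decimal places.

Rearranging the constant-growth DDM: r = D₁/P₀ + g.
D₁ = 1.68 × (1 + 0.078) = 1.8110.
r = 1.8110 / 14.30 + 0.078 = 0.12665 + 0.078 = 0.20465

20.46%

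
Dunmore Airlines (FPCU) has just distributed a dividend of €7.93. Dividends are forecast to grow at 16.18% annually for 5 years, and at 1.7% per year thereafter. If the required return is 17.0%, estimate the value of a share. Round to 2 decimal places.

Two-stage DDM. Project D₁…D_5 at 0.1618, terminal growth 0.017, discount at r = 0.17.
D_1 = 9.2131
D_2 = 10.7037
D_3 = 12.4356
D_4 = 14.4477
D_5 = 16.7853
Terminal value at t=5: TV = D_6/(r−g) = 17.0707/(0.17−0.017) = 111.5731
P₀ = 9.2131/(1+0.17)^1 + 10.7037/(1+0.17)^2 + 12.4356/(1+0.17)^3 + 14.4477/(1+0.17)^4 + 16.7853/(1+0.17)^5 + 111.5731/(1+0.17)^5 = 89.7138

€89.71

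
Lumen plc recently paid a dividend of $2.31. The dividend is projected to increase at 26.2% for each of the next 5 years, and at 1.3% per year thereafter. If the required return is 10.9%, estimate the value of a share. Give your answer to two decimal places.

Two-stage DDM. Project D₁…D_5 at 0.262, terminal growth 0.013, discount at r = 0.109.
D_1 = 2.9152
D_2 = 3.6790
D_3 = 4.6429
D_4 = 5.8593
D_5 = 7.3945
Terminal value at t=5: TV = D_6/(r−g) = 7.4906/(0.109−0.013) = 78.0274
P₀ = 2.9152/(1+0.109)^1 + 3.6790/(1+0.109)^2 + 4.6429/(1+0.109)^3 + 5.8593/(1+0.109)^4 + 7.3945/(1+0.109)^5 + 78.0274/(1+0.109)^5 = 63.8205

$63.82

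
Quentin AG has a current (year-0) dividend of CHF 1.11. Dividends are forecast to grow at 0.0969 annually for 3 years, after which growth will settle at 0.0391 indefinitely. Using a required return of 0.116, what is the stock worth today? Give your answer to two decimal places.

CHF 17.46

Two-stage DDM. Project D₁…D_3 at 0.0969, terminal growth 0.0391, discount at r = 0.116.
D_1 = 1.2176
D_2 = 1.3355
D_3 = 1.4650
Terminal value at t=3: TV = D_4/(r−g) = 1.5222/(0.116−0.0391) = 19.7950
P₀ = 1.2176/(1+0.116)^1 + 1.3355/(1+0.116)^2 + 1.4650/(1+0.116)^3 + 19.7950/(1+0.116)^3 = 17.4590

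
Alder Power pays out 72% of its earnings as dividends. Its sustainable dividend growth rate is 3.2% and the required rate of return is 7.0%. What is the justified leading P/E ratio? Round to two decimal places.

Justified leading P/E = b/(r−g) = 0.72/(0.07−0.032) = 18.9474

18.95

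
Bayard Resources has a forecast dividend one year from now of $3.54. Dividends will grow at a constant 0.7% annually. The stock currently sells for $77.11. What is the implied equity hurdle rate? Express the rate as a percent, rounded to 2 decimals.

5.29%

Rearranging the constant-growth DDM: r = D₁/P₀ + g.
r = 3.5400 / 77.11 + 0.007 = 0.04591 + 0.007 = 0.05291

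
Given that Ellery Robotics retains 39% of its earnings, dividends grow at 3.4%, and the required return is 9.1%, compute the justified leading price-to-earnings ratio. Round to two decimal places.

10.70

Payout ratio b = 1 − 0.39 = 0.61.
Justified leading P/E = b/(r−g) = 0.61/(0.091−0.034) = 10.7018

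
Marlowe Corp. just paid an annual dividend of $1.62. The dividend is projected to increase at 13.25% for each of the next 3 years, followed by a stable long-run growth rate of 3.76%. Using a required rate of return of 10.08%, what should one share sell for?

$34.11

Two-stage DDM. Project D₁…D_3 at 0.1325, terminal growth 0.0376, discount at r = 0.1008.
D_1 = 1.8347
D_2 = 2.0777
D_3 = 2.3530
Terminal value at t=3: TV = D_4/(r−g) = 2.4415/(0.1008−0.0376) = 38.6316
P₀ = 1.8347/(1+0.1008)^1 + 2.0777/(1+0.1008)^2 + 2.3530/(1+0.1008)^3 + 38.6316/(1+0.1008)^3 = 34.1066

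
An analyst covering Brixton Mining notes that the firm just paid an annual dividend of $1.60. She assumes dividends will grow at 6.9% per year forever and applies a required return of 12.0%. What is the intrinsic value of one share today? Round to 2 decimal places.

Gordon growth model: P₀ = D₁/(r − g). D₁ = 1.60 × (1 + 0.069) = 1.7104.
P₀ = 1.7104 / (0.12 − 0.069) = 1.7104 / 0.051 = 33.5373

$33.54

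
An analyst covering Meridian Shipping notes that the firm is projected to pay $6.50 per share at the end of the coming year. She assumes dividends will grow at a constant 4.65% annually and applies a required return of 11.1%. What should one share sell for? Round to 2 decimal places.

Gordon growth model: P₀ = D₁/(r − g), with D₁ = 6.50 given directly.
P₀ = 6.5000 / (0.111 − 0.0465) = 6.5000 / 0.0645 = 100.7752

$100.78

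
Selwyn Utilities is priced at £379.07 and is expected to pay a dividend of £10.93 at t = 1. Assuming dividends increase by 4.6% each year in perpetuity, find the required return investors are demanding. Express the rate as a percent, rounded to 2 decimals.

Rearranging the constant-growth DDM: r = D₁/P₀ + g.
r = 10.9300 / 379.07 + 0.046 = 0.02883 + 0.046 = 0.07483

7.48%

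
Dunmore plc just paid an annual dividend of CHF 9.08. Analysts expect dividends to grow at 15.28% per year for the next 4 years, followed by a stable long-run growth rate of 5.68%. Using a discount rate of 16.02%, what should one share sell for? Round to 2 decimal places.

Two-stage DDM. Project D₁…D_4 at 0.1528, terminal growth 0.0568, discount at r = 0.1602.
D_1 = 10.4674
D_2 = 12.0668
D_3 = 13.9107
D_4 = 16.0362
Terminal value at t=4: TV = D_5/(r−g) = 16.9471/(0.1602−0.0568) = 163.8981
P₀ = 10.4674/(1+0.1602)^1 + 12.0668/(1+0.1602)^2 + 13.9107/(1+0.1602)^3 + 16.0362/(1+0.1602)^4 + 163.8981/(1+0.1602)^4 = 126.2016

CHF 126.20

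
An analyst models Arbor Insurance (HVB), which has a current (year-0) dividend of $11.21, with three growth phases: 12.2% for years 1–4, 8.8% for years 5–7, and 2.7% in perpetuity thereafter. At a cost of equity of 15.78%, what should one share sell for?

Three-stage DDM. Project D₁…D_7; terminal Gordon value at t=7 with g = 0.027; discount at r = 0.1578.
D_1 = 12.5776
D_2 = 14.1121
D_3 = 15.8338
D_4 = 17.7655
D_5 = 19.3288
D_6 = 21.0298
D_7 = 22.8804
TV_7 = 23.4982/(0.1578−0.027) = 179.6497
P₀ = Σ Dₜ/(1+r)ᵗ + TV_7/(1+r)^7 = 132.1199

$132.12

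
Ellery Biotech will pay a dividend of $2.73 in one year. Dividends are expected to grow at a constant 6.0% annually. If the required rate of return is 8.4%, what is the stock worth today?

Gordon growth model: P₀ = D₁/(r − g), with D₁ = 2.73 given directly.
P₀ = 2.7300 / (0.084 − 0.06) = 2.7300 / 0.024 = 113.7500

$113.75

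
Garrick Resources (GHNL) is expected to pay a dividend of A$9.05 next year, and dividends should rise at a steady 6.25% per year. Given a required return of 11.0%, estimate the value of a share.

Gordon growth model: P₀ = D₁/(r − g), with D₁ = 9.05 given directly.
P₀ = 9.0500 / (0.11 − 0.0625) = 9.0500 / 0.0475 = 190.5263

A$190.53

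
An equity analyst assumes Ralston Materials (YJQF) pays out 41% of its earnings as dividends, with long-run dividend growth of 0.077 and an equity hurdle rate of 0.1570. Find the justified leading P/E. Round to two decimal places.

5.12

Justified leading P/E = b/(r−g) = 0.41/(0.157−0.077) = 5.1250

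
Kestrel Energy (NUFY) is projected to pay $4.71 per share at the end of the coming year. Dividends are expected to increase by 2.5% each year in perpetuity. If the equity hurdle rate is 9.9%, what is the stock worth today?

$63.65

Gordon growth model: P₀ = D₁/(r − g), with D₁ = 4.71 given directly.
P₀ = 4.7100 / (0.099 − 0.025) = 4.7100 / 0.074 = 63.6486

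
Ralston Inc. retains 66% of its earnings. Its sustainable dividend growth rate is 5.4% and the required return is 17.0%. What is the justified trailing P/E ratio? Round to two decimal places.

3.09

Payout ratio b = 1 − 0.66 = 0.34.
Justified trailing P/E = b(1+g)/(r−g) = 0.34×(1+0.054)/(0.17−0.054) = 3.0893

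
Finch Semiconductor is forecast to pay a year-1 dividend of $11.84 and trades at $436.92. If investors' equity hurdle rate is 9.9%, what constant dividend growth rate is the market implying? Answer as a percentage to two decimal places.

7.19%

From P₀ = D₁/(r − g), the implied growth is g = r − D₁/P₀.
g = 0.099 − 11.84/436.92 = 0.099 − 0.02710 = 0.07190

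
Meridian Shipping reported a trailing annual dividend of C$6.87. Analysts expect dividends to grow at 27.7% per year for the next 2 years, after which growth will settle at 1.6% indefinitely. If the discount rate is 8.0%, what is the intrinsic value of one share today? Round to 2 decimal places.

Two-stage DDM. Project D₁…D_2 at 0.277, terminal growth 0.016, discount at r = 0.08.
D_1 = 8.7730
D_2 = 11.2031
Terminal value at t=2: TV = D_3/(r−g) = 11.3824/(0.08−0.016) = 177.8493
P₀ = 8.7730/(1+0.08)^1 + 11.2031/(1+0.08)^2 + 177.8493/(1+0.08)^2 = 170.2051

C$170.21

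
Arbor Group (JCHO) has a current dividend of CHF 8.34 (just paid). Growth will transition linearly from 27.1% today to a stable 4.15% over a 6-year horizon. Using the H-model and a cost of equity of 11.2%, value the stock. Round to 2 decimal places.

H-model: P₀ = D₀[(1+g_L) + H(g_S−g_L)]/(r−g_L), with H = 6/2 = 3.
P₀ = 8.34 × [(1+0.0415) + 3×(0.271−0.0415)] / (0.112−0.0415)
   = 8.34 × 1.7300 / 0.0705 = 204.6553

CHF 204.66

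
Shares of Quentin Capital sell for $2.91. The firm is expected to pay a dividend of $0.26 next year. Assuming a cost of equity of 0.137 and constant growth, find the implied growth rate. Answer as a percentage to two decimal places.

4.77%

From P₀ = D₁/(r − g), the implied growth is g = r − D₁/P₀.
g = 0.137 − 0.26/2.91 = 0.137 − 0.08935 = 0.04765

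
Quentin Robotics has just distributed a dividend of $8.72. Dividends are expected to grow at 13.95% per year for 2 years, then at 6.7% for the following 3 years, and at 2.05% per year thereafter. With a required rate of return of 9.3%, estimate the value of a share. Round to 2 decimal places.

$169.78

Three-stage DDM. Project D₁…D_5; terminal Gordon value at t=5 with g = 0.0205; discount at r = 0.093.
D_1 = 9.9364
D_2 = 11.3226
D_3 = 12.0812
D_4 = 12.8906
D_5 = 13.7543
TV_5 = 14.0363/(0.093−0.0205) = 193.6036
P₀ = Σ Dₜ/(1+r)ᵗ + TV_5/(1+r)^5 = 169.7822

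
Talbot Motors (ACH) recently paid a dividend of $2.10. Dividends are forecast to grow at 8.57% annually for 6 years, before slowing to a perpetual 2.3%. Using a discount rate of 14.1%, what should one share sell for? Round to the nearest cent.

Two-stage DDM. Project D₁…D_6 at 0.0857, terminal growth 0.023, discount at r = 0.141.
D_1 = 2.2800
D_2 = 2.4754
D_3 = 2.6875
D_4 = 2.9178
D_5 = 3.1679
D_6 = 3.4394
Terminal value at t=6: TV = D_7/(r−g) = 3.5185/(0.141−0.023) = 29.8175
P₀ = 2.2800/(1+0.141)^1 + 2.4754/(1+0.141)^2 + 2.6875/(1+0.141)^3 + 2.9178/(1+0.141)^4 + 3.1679/(1+0.141)^5 + 3.4394/(1+0.141)^6 + 29.8175/(1+0.141)^6 = 24.1404

$24.14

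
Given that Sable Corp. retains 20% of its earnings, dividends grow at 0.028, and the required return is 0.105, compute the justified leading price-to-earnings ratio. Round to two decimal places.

10.39

Payout ratio b = 1 − 0.20 = 0.80.
Justified leading P/E = b/(r−g) = 0.80/(0.105−0.028) = 10.3896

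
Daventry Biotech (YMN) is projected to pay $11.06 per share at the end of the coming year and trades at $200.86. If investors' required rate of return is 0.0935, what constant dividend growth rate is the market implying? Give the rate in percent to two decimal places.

3.84%

From P₀ = D₁/(r − g), the implied growth is g = r − D₁/P₀.
g = 0.0935 − 11.06/200.86 = 0.0935 − 0.05506 = 0.03844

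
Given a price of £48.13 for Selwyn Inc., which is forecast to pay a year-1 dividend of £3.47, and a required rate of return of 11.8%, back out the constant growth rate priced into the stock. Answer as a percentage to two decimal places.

4.59%

From P₀ = D₁/(r − g), the implied growth is g = r − D₁/P₀.
g = 0.118 − 3.47/48.13 = 0.118 − 0.07210 = 0.04590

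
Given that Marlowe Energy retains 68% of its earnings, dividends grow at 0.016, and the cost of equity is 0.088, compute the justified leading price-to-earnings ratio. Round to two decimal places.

4.44

Payout ratio b = 1 − 0.68 = 0.32.
Justified leading P/E = b/(r−g) = 0.32/(0.088−0.016) = 4.4444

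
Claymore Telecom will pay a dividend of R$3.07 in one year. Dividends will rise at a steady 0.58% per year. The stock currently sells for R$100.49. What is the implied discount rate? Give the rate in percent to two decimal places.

Rearranging the constant-growth DDM: r = D₁/P₀ + g.
r = 3.0700 / 100.49 + 0.0058 = 0.03055 + 0.0058 = 0.03635

3.64%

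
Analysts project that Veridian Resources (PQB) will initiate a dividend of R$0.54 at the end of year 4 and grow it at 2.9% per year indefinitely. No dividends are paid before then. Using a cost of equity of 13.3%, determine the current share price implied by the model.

Deferred-dividend DDM. At t=3 the remaining stream is a growing perpetuity with first payment D_4 = 0.54.
V_3 = D_4/(r−g) = 0.54/(0.133−0.029) = 5.1923
P₀ = V_3/(1+r)^3 = 5.1923/(1+0.133)^3 = 3.5700

R$3.57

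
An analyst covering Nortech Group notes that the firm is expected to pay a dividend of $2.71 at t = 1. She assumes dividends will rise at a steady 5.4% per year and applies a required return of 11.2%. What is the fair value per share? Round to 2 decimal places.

Gordon growth model: P₀ = D₁/(r − g), with D₁ = 2.71 given directly.
P₀ = 2.7100 / (0.112 − 0.054) = 2.7100 / 0.058 = 46.7241

$46.72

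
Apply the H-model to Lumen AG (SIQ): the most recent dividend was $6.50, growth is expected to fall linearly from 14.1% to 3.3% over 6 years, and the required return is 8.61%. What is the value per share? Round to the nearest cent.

H-model: P₀ = D₀[(1+g_L) + H(g_S−g_L)]/(r−g_L), with H = 6/2 = 3.
P₀ = 6.50 × [(1+0.033) + 3×(0.141−0.033)] / (0.0861−0.033)
   = 6.50 × 1.3570 / 0.0531 = 166.1111

$166.11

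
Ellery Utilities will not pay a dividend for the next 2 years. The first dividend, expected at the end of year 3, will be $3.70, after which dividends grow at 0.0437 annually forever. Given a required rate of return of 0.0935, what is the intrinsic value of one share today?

Deferred-dividend DDM. At t=2 the remaining stream is a growing perpetuity with first payment D_3 = 3.70.
V_2 = D_3/(r−g) = 3.70/(0.0935−0.0437) = 74.2972
P₀ = V_2/(1+r)^2 = 74.2972/(1+0.0935)^2 = 62.1348

$62.13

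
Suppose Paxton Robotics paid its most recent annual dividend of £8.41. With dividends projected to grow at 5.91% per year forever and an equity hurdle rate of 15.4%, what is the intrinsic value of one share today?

Gordon growth model: P₀ = D₁/(r − g). D₁ = 8.41 × (1 + 0.0591) = 8.9070.
P₀ = 8.9070 / (0.154 − 0.0591) = 8.9070 / 0.0949 = 93.8570

£93.86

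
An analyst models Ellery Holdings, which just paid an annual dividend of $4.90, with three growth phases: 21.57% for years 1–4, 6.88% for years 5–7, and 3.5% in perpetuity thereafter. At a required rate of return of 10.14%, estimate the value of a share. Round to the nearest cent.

Three-stage DDM. Project D₁…D_7; terminal Gordon value at t=7 with g = 0.035; discount at r = 0.1014.
D_1 = 5.9569
D_2 = 7.2418
D_3 = 8.8039
D_4 = 10.7029
D_5 = 11.4393
D_6 = 12.2263
D_7 = 13.0675
TV_7 = 13.5248/(0.1014−0.035) = 203.6870
P₀ = Σ Dₜ/(1+r)ᵗ + TV_7/(1+r)^7 = 149.3909

$149.39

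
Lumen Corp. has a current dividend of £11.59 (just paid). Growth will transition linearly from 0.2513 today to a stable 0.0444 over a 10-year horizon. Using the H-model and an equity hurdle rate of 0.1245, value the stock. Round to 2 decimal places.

£300.80

H-model: P₀ = D₀[(1+g_L) + H(g_S−g_L)]/(r−g_L), with H = 10/2 = 5.
P₀ = 11.59 × [(1+0.0444) + 5×(0.2513−0.0444)] / (0.1245−0.0444)
   = 11.59 × 2.0789 / 0.0801 = 300.8046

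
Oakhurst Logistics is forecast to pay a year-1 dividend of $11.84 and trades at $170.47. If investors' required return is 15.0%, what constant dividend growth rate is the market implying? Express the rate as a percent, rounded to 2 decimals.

From P₀ = D₁/(r − g), the implied growth is g = r − D₁/P₀.
g = 0.15 − 11.84/170.47 = 0.15 − 0.06946 = 0.08054

8.05%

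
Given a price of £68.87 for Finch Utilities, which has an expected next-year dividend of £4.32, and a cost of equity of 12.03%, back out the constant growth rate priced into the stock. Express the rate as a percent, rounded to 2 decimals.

5.76%

From P₀ = D₁/(r − g), the implied growth is g = r − D₁/P₀.
g = 0.1203 − 4.32/68.87 = 0.1203 − 0.06273 = 0.05757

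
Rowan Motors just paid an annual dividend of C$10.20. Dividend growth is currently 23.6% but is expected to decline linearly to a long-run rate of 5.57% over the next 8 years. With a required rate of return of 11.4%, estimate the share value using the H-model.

C$310.88

H-model: P₀ = D₀[(1+g_L) + H(g_S−g_L)]/(r−g_L), with H = 8/2 = 4.
P₀ = 10.20 × [(1+0.0557) + 4×(0.236−0.0557)] / (0.114−0.0557)
   = 10.20 × 1.7769 / 0.0583 = 310.8813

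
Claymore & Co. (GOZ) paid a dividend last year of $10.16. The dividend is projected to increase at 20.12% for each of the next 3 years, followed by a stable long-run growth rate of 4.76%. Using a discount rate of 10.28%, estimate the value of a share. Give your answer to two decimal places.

$285.43

Two-stage DDM. Project D₁…D_3 at 0.2012, terminal growth 0.0476, discount at r = 0.1028.
D_1 = 12.2042
D_2 = 14.6597
D_3 = 17.6092
Terminal value at t=3: TV = D_4/(r−g) = 18.4474/(0.1028−0.0476) = 334.1920
P₀ = 12.2042/(1+0.1028)^1 + 14.6597/(1+0.1028)^2 + 17.6092/(1+0.1028)^3 + 334.1920/(1+0.1028)^3 = 285.4259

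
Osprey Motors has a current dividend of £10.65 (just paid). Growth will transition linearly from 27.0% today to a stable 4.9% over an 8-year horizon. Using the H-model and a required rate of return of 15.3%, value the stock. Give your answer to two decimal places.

£197.95

H-model: P₀ = D₀[(1+g_L) + H(g_S−g_L)]/(r−g_L), with H = 8/2 = 4.
P₀ = 10.65 × [(1+0.049) + 4×(0.27−0.049)] / (0.153−0.049)
   = 10.65 × 1.9330 / 0.104 = 197.9466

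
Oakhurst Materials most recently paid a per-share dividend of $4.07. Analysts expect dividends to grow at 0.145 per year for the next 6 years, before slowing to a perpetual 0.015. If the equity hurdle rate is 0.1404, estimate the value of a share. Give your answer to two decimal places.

$58.52

Two-stage DDM. Project D₁…D_6 at 0.145, terminal growth 0.015, discount at r = 0.1404.
D_1 = 4.6602
D_2 = 5.3359
D_3 = 6.1096
D_4 = 6.9955
D_5 = 8.0098
D_6 = 9.1712
Terminal value at t=6: TV = D_7/(r−g) = 9.3088/(0.1404−0.015) = 74.2328
P₀ = 4.6602/(1+0.1404)^1 + 5.3359/(1+0.1404)^2 + 6.1096/(1+0.1404)^3 + 6.9955/(1+0.1404)^4 + 8.0098/(1+0.1404)^5 + 9.1712/(1+0.1404)^6 + 74.2328/(1+0.1404)^6 = 58.5154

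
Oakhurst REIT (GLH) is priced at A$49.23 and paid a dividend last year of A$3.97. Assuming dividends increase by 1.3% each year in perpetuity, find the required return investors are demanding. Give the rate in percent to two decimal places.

9.47%

Rearranging the constant-growth DDM: r = D₁/P₀ + g.
D₁ = 3.97 × (1 + 0.013) = 4.0216.
r = 4.0216 / 49.23 + 0.013 = 0.08169 + 0.013 = 0.09469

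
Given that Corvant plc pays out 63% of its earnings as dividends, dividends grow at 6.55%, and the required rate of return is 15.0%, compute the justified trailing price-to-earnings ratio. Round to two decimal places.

Justified trailing P/E = b(1+g)/(r−g) = 0.63×(1+0.0655)/(0.15−0.0655) = 7.9440

7.94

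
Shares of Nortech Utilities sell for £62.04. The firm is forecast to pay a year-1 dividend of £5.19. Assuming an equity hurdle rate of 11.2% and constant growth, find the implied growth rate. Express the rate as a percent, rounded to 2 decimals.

From P₀ = D₁/(r − g), the implied growth is g = r − D₁/P₀.
g = 0.112 − 5.19/62.04 = 0.112 − 0.08366 = 0.02834

2.83%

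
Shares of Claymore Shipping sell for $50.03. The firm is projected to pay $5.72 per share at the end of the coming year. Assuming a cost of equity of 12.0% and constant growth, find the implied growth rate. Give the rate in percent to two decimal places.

0.57%

From P₀ = D₁/(r − g), the implied growth is g = r − D₁/P₀.
g = 0.12 − 5.72/50.03 = 0.12 − 0.11433 = 0.00567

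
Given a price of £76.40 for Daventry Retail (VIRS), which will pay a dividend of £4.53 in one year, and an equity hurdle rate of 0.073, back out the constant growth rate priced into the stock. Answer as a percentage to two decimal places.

From P₀ = D₁/(r − g), the implied growth is g = r − D₁/P₀.
g = 0.073 − 4.53/76.40 = 0.073 − 0.05929 = 0.01371

1.37%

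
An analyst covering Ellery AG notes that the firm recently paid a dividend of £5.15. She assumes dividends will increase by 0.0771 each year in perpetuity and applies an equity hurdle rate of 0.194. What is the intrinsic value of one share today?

Gordon growth model: P₀ = D₁/(r − g). D₁ = 5.15 × (1 + 0.0771) = 5.5471.
P₀ = 5.5471 / (0.194 − 0.0771) = 5.5471 / 0.1169 = 47.4514

£47.45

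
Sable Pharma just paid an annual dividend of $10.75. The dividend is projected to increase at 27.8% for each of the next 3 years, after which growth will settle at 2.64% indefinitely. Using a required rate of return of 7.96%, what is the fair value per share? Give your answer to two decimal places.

$389.67

Two-stage DDM. Project D₁…D_3 at 0.278, terminal growth 0.0264, discount at r = 0.0796.
D_1 = 13.7385
D_2 = 17.5578
D_3 = 22.4389
Terminal value at t=3: TV = D_4/(r−g) = 23.0313/(0.0796−0.0264) = 432.9184
P₀ = 13.7385/(1+0.0796)^1 + 17.5578/(1+0.0796)^2 + 22.4389/(1+0.0796)^3 + 432.9184/(1+0.0796)^3 = 389.6689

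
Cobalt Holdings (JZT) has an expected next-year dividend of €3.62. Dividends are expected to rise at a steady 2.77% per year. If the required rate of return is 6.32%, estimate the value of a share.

€101.97

Gordon growth model: P₀ = D₁/(r − g), with D₁ = 3.62 given directly.
P₀ = 3.6200 / (0.0632 − 0.0277) = 3.6200 / 0.0355 = 101.9718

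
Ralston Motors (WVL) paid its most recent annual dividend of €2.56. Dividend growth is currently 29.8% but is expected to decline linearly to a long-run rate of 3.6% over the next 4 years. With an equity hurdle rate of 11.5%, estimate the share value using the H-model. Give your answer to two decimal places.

€50.55

H-model: P₀ = D₀[(1+g_L) + H(g_S−g_L)]/(r−g_L), with H = 4/2 = 2.
P₀ = 2.56 × [(1+0.036) + 2×(0.298−0.036)] / (0.115−0.036)
   = 2.56 × 1.5600 / 0.079 = 50.5519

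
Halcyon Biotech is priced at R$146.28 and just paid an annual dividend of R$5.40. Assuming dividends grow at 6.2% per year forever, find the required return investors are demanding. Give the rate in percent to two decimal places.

Rearranging the constant-growth DDM: r = D₁/P₀ + g.
D₁ = 5.40 × (1 + 0.062) = 5.7348.
r = 5.7348 / 146.28 + 0.062 = 0.03920 + 0.062 = 0.10120

10.12%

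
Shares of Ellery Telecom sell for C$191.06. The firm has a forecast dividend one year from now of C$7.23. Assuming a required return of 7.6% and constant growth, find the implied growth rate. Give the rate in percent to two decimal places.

3.82%

From P₀ = D₁/(r − g), the implied growth is g = r − D₁/P₀.
g = 0.076 − 7.23/191.06 = 0.076 − 0.03784 = 0.03816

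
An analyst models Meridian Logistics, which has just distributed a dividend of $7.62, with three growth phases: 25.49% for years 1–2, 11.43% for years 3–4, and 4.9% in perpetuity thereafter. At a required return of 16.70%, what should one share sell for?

Three-stage DDM. Project D₁…D_4; terminal Gordon value at t=4 with g = 0.049; discount at r = 0.167.
D_1 = 9.5623
D_2 = 11.9998
D_3 = 13.3714
D_4 = 14.8997
TV_4 = 15.6298/(0.167−0.049) = 132.4558
P₀ = Σ Dₜ/(1+r)ᵗ + TV_4/(1+r)^4 = 104.8663

$104.87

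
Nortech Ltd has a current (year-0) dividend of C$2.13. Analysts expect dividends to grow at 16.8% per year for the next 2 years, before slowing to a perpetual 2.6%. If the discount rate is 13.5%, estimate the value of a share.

Two-stage DDM. Project D₁…D_2 at 0.168, terminal growth 0.026, discount at r = 0.135.
D_1 = 2.4878
D_2 = 2.9058
Terminal value at t=2: TV = D_3/(r−g) = 2.9813/(0.135−0.026) = 27.3518
P₀ = 2.4878/(1+0.135)^1 + 2.9058/(1+0.135)^2 + 27.3518/(1+0.135)^2 = 25.6798

C$25.68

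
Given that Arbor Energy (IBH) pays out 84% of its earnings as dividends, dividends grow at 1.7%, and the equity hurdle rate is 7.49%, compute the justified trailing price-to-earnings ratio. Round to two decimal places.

Justified trailing P/E = b(1+g)/(r−g) = 0.84×(1+0.017)/(0.0749−0.017) = 14.7544

14.75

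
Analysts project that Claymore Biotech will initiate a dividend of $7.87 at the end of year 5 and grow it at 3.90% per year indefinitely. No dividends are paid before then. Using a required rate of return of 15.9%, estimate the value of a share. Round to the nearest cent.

Deferred-dividend DDM. At t=4 the remaining stream is a growing perpetuity with first payment D_5 = 7.87.
V_4 = D_5/(r−g) = 7.87/(0.159−0.039) = 65.5833
P₀ = V_4/(1+r)^4 = 65.5833/(1+0.159)^4 = 36.3463

$36.35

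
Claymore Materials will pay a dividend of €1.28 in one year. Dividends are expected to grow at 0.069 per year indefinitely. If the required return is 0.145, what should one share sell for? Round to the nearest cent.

€16.84

Gordon growth model: P₀ = D₁/(r − g), with D₁ = 1.28 given directly.
P₀ = 1.2800 / (0.145 − 0.069) = 1.2800 / 0.076 = 16.8421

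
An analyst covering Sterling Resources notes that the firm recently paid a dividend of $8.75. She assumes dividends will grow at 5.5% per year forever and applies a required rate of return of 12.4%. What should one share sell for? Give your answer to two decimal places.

Gordon growth model: P₀ = D₁/(r − g). D₁ = 8.75 × (1 + 0.055) = 9.2312.
P₀ = 9.2312 / (0.124 − 0.055) = 9.2312 / 0.069 = 133.7862

$133.79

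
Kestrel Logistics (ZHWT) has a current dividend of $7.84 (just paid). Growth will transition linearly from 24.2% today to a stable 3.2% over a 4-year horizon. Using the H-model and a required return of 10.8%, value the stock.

H-model: P₀ = D₀[(1+g_L) + H(g_S−g_L)]/(r−g_L), with H = 4/2 = 2.
P₀ = 7.84 × [(1+0.032) + 2×(0.242−0.032)] / (0.108−0.032)
   = 7.84 × 1.4520 / 0.076 = 149.7853

$149.79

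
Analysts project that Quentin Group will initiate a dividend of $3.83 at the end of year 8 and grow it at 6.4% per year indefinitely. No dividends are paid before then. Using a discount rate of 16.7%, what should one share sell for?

$12.61

Deferred-dividend DDM. At t=7 the remaining stream is a growing perpetuity with first payment D_8 = 3.83.
V_7 = D_8/(r−g) = 3.83/(0.167−0.064) = 37.1845
P₀ = V_7/(1+r)^7 = 37.1845/(1+0.167)^7 = 12.6144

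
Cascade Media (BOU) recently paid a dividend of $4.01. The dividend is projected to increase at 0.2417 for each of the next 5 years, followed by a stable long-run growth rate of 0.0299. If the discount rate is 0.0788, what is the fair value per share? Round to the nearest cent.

$201.79

Two-stage DDM. Project D₁…D_5 at 0.2417, terminal growth 0.0299, discount at r = 0.0788.
D_1 = 4.9792
D_2 = 6.1827
D_3 = 7.6771
D_4 = 9.5326
D_5 = 11.8366
Terminal value at t=5: TV = D_6/(r−g) = 12.1905/(0.0788−0.0299) = 249.2952
P₀ = 4.9792/(1+0.0788)^1 + 6.1827/(1+0.0788)^2 + 7.6771/(1+0.0788)^3 + 9.5326/(1+0.0788)^4 + 11.8366/(1+0.0788)^5 + 249.2952/(1+0.0788)^5 = 201.7932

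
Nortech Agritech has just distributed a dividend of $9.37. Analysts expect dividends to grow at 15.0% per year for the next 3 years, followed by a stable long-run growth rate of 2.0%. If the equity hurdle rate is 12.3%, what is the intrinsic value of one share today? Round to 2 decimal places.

Two-stage DDM. Project D₁…D_3 at 0.15, terminal growth 0.02, discount at r = 0.123.
D_1 = 10.7755
D_2 = 12.3918
D_3 = 14.2506
Terminal value at t=3: TV = D_4/(r−g) = 14.5356/(0.123−0.02) = 141.1224
P₀ = 10.7755/(1+0.123)^1 + 12.3918/(1+0.123)^2 + 14.2506/(1+0.123)^3 + 141.1224/(1+0.123)^3 = 129.1288

$129.13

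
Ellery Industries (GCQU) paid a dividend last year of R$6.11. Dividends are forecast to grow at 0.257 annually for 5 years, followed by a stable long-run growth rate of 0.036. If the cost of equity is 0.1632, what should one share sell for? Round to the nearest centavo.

Two-stage DDM. Project D₁…D_5 at 0.257, terminal growth 0.036, discount at r = 0.1632.
D_1 = 7.6803
D_2 = 9.6541
D_3 = 12.1352
D_4 = 15.2540
D_5 = 19.1742
Terminal value at t=5: TV = D_6/(r−g) = 19.8645/(0.1632−0.036) = 156.1674
P₀ = 7.6803/(1+0.1632)^1 + 9.6541/(1+0.1632)^2 + 12.1352/(1+0.1632)^3 + 15.2540/(1+0.1632)^4 + 19.1742/(1+0.1632)^5 + 156.1674/(1+0.1632)^5 = 112.1211

R$112.12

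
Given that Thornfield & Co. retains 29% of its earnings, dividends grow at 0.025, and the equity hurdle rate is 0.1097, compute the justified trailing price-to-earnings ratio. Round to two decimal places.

Payout ratio b = 1 − 0.29 = 0.71.
Justified trailing P/E = b(1+g)/(r−g) = 0.71×(1+0.025)/(0.1097−0.025) = 8.5921

8.59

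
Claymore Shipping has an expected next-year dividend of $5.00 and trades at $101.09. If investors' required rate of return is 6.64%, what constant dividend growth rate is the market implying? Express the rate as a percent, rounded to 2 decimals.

1.69%

From P₀ = D₁/(r − g), the implied growth is g = r − D₁/P₀.
g = 0.0664 − 5.00/101.09 = 0.0664 − 0.04946 = 0.01694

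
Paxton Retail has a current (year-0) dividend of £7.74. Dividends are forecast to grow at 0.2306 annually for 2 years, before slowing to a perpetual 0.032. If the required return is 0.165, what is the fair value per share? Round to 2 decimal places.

Two-stage DDM. Project D₁…D_2 at 0.2306, terminal growth 0.032, discount at r = 0.165.
D_1 = 9.5248
D_2 = 11.7213
Terminal value at t=2: TV = D_3/(r−g) = 12.0964/(0.165−0.032) = 90.9500
P₀ = 9.5248/(1+0.165)^1 + 11.7213/(1+0.165)^2 + 90.9500/(1+0.165)^2 = 83.8238

£83.82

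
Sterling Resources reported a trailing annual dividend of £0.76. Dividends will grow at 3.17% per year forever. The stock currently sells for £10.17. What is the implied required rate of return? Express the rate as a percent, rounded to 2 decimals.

10.88%

Rearranging the constant-growth DDM: r = D₁/P₀ + g.
D₁ = 0.76 × (1 + 0.0317) = 0.7841.
r = 0.7841 / 10.17 + 0.0317 = 0.07710 + 0.0317 = 0.10880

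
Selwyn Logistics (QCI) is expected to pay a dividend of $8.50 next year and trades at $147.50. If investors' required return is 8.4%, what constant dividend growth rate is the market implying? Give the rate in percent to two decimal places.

2.64%

From P₀ = D₁/(r − g), the implied growth is g = r − D₁/P₀.
g = 0.084 − 8.50/147.50 = 0.084 − 0.05763 = 0.02637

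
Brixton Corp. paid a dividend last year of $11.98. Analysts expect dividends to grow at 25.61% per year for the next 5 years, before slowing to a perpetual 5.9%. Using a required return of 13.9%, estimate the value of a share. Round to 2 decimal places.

Two-stage DDM. Project D₁…D_5 at 0.2561, terminal growth 0.059, discount at r = 0.139.
D_1 = 15.0481
D_2 = 18.9019
D_3 = 23.7427
D_4 = 29.8232
D_5 = 37.4609
Terminal value at t=5: TV = D_6/(r−g) = 39.6711/(0.139−0.059) = 495.8883
P₀ = 15.0481/(1+0.139)^1 + 18.9019/(1+0.139)^2 + 23.7427/(1+0.139)^3 + 29.8232/(1+0.139)^4 + 37.4609/(1+0.139)^5 + 495.8883/(1+0.139)^5 = 339.7923

$339.79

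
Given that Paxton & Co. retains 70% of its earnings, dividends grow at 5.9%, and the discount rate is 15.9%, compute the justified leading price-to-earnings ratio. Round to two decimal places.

Payout ratio b = 1 − 0.70 = 0.30.
Justified leading P/E = b/(r−g) = 0.30/(0.159−0.059) = 3.0000

3.00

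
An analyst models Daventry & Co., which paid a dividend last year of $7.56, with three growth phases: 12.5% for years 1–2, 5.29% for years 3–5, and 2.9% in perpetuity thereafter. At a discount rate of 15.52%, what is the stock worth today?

$76.72

Three-stage DDM. Project D₁…D_5; terminal Gordon value at t=5 with g = 0.029; discount at r = 0.1552.
D_1 = 8.5050
D_2 = 9.5681
D_3 = 10.0743
D_4 = 10.6072
D_5 = 11.1683
TV_5 = 11.4922/(0.1552−0.029) = 91.0635
P₀ = Σ Dₜ/(1+r)ᵗ + TV_5/(1+r)^5 = 76.7170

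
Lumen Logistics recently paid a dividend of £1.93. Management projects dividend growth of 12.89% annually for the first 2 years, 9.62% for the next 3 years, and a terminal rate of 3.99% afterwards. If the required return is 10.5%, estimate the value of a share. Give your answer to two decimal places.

Three-stage DDM. Project D₁…D_5; terminal Gordon value at t=5 with g = 0.0399; discount at r = 0.105.
D_1 = 2.1788
D_2 = 2.4596
D_3 = 2.6962
D_4 = 2.9556
D_5 = 3.2399
TV_5 = 3.3692/(0.105−0.0399) = 51.7545
P₀ = Σ Dₜ/(1+r)ᵗ + TV_5/(1+r)^5 = 41.3485

£41.35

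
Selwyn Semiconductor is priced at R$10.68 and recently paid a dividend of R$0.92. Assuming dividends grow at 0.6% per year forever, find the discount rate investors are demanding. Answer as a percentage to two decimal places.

Rearranging the constant-growth DDM: r = D₁/P₀ + g.
D₁ = 0.92 × (1 + 0.006) = 0.9255.
r = 0.9255 / 10.68 + 0.006 = 0.08666 + 0.006 = 0.09266

9.27%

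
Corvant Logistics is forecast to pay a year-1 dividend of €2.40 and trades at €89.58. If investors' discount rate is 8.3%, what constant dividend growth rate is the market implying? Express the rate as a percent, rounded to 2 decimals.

5.62%

From P₀ = D₁/(r − g), the implied growth is g = r − D₁/P₀.
g = 0.083 − 2.40/89.58 = 0.083 − 0.02679 = 0.05621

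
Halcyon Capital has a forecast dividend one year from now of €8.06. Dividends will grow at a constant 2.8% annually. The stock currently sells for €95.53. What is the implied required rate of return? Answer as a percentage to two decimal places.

Rearranging the constant-growth DDM: r = D₁/P₀ + g.
r = 8.0600 / 95.53 + 0.028 = 0.08437 + 0.028 = 0.11237

11.24%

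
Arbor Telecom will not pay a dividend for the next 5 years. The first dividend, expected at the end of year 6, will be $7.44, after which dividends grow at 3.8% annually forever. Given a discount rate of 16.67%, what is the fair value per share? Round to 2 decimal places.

$26.74

Deferred-dividend DDM. At t=5 the remaining stream is a growing perpetuity with first payment D_6 = 7.44.
V_5 = D_6/(r−g) = 7.44/(0.1667−0.038) = 57.8089
P₀ = V_5/(1+r)^5 = 57.8089/(1+0.1667)^5 = 26.7423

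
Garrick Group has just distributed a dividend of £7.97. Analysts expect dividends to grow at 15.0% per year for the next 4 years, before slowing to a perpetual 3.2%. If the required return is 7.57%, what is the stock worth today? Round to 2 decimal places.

£283.64

Two-stage DDM. Project D₁…D_4 at 0.15, terminal growth 0.032, discount at r = 0.0757.
D_1 = 9.1655
D_2 = 10.5403
D_3 = 12.1214
D_4 = 13.9396
Terminal value at t=4: TV = D_5/(r−g) = 14.3856/(0.0757−0.032) = 329.1910
P₀ = 9.1655/(1+0.0757)^1 + 10.5403/(1+0.0757)^2 + 12.1214/(1+0.0757)^3 + 13.9396/(1+0.0757)^4 + 329.1910/(1+0.0757)^4 = 283.6359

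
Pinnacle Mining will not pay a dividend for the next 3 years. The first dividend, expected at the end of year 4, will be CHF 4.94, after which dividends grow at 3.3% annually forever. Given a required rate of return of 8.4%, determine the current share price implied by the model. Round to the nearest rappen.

CHF 76.04

Deferred-dividend DDM. At t=3 the remaining stream is a growing perpetuity with first payment D_4 = 4.94.
V_3 = D_4/(r−g) = 4.94/(0.084−0.033) = 96.8627
P₀ = V_3/(1+r)^3 = 96.8627/(1+0.084)^3 = 76.0447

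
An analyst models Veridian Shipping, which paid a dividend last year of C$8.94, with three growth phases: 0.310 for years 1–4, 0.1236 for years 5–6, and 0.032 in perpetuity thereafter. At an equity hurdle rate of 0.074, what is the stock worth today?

C$634.75

Three-stage DDM. Project D₁…D_6; terminal Gordon value at t=6 with g = 0.032; discount at r = 0.074.
D_1 = 11.7114
D_2 = 15.3419
D_3 = 20.0979
D_4 = 26.3283
D_5 = 29.5825
D_6 = 33.2389
TV_6 = 34.3025/(0.074−0.032) = 816.7264
P₀ = Σ Dₜ/(1+r)ᵗ + TV_6/(1+r)^6 = 634.7473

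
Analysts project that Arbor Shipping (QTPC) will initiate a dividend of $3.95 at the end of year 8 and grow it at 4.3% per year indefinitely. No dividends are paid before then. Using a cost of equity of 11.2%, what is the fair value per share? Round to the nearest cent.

$27.23

Deferred-dividend DDM. At t=7 the remaining stream is a growing perpetuity with first payment D_8 = 3.95.
V_7 = D_8/(r−g) = 3.95/(0.112−0.043) = 57.2464
P₀ = V_7/(1+r)^7 = 57.2464/(1+0.112)^7 = 27.2279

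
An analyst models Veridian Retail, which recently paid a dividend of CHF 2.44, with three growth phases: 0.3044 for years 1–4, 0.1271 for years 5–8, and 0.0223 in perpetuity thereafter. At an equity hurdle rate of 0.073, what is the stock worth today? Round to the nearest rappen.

CHF 171.24

Three-stage DDM. Project D₁…D_8; terminal Gordon value at t=8 with g = 0.0223; discount at r = 0.073.
D_1 = 3.1827
D_2 = 4.1516
D_3 = 5.4153
D_4 = 7.0637
D_5 = 7.9615
D_6 = 8.9734
D_7 = 10.1139
D_8 = 11.3994
TV_8 = 11.6536/(0.073−0.0223) = 229.8546
P₀ = Σ Dₜ/(1+r)ᵗ + TV_8/(1+r)^8 = 171.2399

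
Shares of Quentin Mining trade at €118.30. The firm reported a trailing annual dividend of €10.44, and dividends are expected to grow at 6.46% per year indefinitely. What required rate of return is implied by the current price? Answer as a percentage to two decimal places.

15.86%

Rearranging the constant-growth DDM: r = D₁/P₀ + g.
D₁ = 10.44 × (1 + 0.0646) = 11.1144.
r = 11.1144 / 118.30 + 0.0646 = 0.09395 + 0.0646 = 0.15855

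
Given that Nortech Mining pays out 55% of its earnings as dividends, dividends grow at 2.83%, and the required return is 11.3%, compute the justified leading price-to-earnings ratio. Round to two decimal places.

Justified leading P/E = b/(r−g) = 0.55/(0.113−0.0283) = 6.4935

6.49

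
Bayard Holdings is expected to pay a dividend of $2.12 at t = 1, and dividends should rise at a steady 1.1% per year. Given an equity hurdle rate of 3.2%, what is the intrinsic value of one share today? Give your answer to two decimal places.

Gordon growth model: P₀ = D₁/(r − g), with D₁ = 2.12 given directly.
P₀ = 2.1200 / (0.032 − 0.011) = 2.1200 / 0.021 = 100.9524

$100.95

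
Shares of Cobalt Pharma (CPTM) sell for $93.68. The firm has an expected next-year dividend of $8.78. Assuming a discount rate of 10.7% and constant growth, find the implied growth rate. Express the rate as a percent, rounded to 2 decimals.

1.33%

From P₀ = D₁/(r − g), the implied growth is g = r − D₁/P₀.
g = 0.107 − 8.78/93.68 = 0.107 − 0.09372 = 0.01328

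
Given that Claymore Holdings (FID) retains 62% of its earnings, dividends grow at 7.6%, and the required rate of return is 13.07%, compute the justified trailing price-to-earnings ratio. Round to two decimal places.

Payout ratio b = 1 − 0.62 = 0.38.
Justified trailing P/E = b(1+g)/(r−g) = 0.38×(1+0.076)/(0.1307−0.076) = 7.4750

7.47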